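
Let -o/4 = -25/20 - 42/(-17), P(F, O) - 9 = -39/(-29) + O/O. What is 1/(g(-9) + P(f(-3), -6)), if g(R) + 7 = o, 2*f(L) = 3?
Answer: -493/265 ≈ -1.8604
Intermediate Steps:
f(L) = 3/2 (f(L) = (½)*3 = 3/2)
P(F, O) = 329/29 (P(F, O) = 9 + (-39/(-29) + O/O) = 9 + (-39*(-1/29) + 1) = 9 + (39/29 + 1) = 9 + 68/29 = 329/29)
o = -83/17 (o = -4*(-25/20 - 42/(-17)) = -4*(-25*1/20 - 42*(-1/17)) = -4*(-5/4 + 42/17) = -4*83/68 = -83/17 ≈ -4.8824)
g(R) = -202/17 (g(R) = -7 - 83/17 = -202/17)
1/(g(-9) + P(f(-3), -6)) = 1/(-202/17 + 329/29) = 1/(-265/493) = -493/265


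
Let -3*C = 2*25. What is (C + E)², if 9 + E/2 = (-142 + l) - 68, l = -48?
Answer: 2729104/9 ≈ 3.0323e+5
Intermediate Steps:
E = -534 (E = -18 + 2*((-142 - 48) - 68) = -18 + 2*(-190 - 68) = -18 + 2*(-258) = -18 - 516 = -534)
C = -50/3 (C = -2*25/3 = -⅓*50 = -50/3 ≈ -16.667)
(C + E)² = (-50/3 - 534)² = (-1652/3)² = 2729104/9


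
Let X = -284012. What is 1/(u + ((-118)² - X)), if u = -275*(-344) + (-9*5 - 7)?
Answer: 1/392484 ≈ 2.5479e-6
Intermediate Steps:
u = 94548 (u = 94600 + (-45 - 7) = 94600 - 52 = 94548)
1/(u + ((-118)² - X)) = 1/(94548 + ((-118)² - 1*(-284012))) = 1/(94548 + (13924 + 284012)) = 1/(94548 + 297936) = 1/392484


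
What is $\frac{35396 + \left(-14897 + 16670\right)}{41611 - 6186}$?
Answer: $\frac{341}{325} \approx 1.0492$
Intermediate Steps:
$\frac{35396 + \left(-14897 + 16670\right)}{41611 - 6186} = \frac{35396 + 1773}{35425} = 37169 \cdot \frac{1}{35425} = \frac{341}{325}$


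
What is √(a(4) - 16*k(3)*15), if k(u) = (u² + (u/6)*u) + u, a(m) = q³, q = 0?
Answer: 18*I*√10 ≈ 56.921*I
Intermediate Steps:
a(m) = 0 (a(m) = 0³ = 0)
k(u) = u + 7*u²/6 (k(u) = (u² + (u*(⅙))*u) + u = (u² + (u/6)*u) + u = (u² + u²/6) + u = 7*u²/6 + u = u + 7*u²/6)
√(a(4) - 16*k(3)*15) = √(0 - 8*3*(6 + 7*3)/3*15) = √(0 - 8*3*(6 + 21)/3*15) = √(0 - 8*3*27/3*15) = √(0 - 16*27/2*15) = √(0 - 216*15) = √(0 - 3240) = √(-3240) = 18*I*√10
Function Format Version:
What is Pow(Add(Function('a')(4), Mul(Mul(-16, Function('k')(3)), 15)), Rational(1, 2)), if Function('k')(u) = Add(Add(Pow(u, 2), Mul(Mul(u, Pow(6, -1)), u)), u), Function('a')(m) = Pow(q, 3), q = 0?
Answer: Mul(18, I, Pow(10, Rational(1, 2))) ≈ Mul(56.921, I)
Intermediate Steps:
Function('a')(m) = 0 (Function('a')(m) = Pow(0, 3) = 0)
Function('k')(u) = Add(u, Mul(Rational(7, 6), Pow(u, 2))) (Function('k')(u) = Add(Add(Pow(u, 2), Mul(Mul(u, Rational(1, 6)), u)), u) = Add(Add(Pow(u, 2), Mul(Mul(Rational(1, 6), u), u)), u) = Add(Add(Pow(u, 2), Mul(Rational(1, 6), Pow(u, 2))), u) = Add(Mul(Rational(7, 6), Pow(u, 2)), u) = Add(u, Mul(Rational(7, 6), Pow(u, 2))))
Pow(Add(Function('a')(4), Mul(Mul(-16, Function('k')(3)), 15)), Rational(1, 2)) = Pow(Add(0, Mul(Mul(-16, Mul(Rational(1, 6), 3, Add(6, Mul(7, 3)))), 15)), Rational(1, 2)) = Pow(Add(0, Mul(Mul(-16, Mul(Rational(1, 6), 3, Add(6, 21))), 15)), Rational(1, 2)) = Pow(Add(0, Mul(Mul(-16, Mul(Rational(1, 6), 3, 27)), 15)), Rational(1, 2)) = Pow(Add(0, Mul(Mul(-16, Rational(27, 2)), 15)), Rational(1, 2)) = Pow(Add(0, Mul(-216, 15)), Rational(1, 2)) = Pow(Add(0, -3240), Rational(1, 2)) = Pow(-3240, Rational(1, 2)) = Mul(18, I, Pow(10, Rational(1, 2)))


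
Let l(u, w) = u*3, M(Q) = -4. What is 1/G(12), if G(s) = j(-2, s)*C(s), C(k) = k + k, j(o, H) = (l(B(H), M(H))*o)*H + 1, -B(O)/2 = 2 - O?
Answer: -1/34536 ≈ -2.8955e-5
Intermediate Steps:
B(O) = -4 + 2*O (B(O) = -2*(2 - O) = -4 + 2*O)
l(u, w) = 3*u
j(o, H) = 1 + H*o*(-12 + 6*H) (j(o, H) = ((3*(-4 + 2*H))*o)*H + 1 = ((-12 + 6*H)*o)*H + 1 = (o*(-12 + 6*H))*H + 1 = H*o*(-12 + 6*H) + 1 = 1 + H*o*(-12 + 6*H))
C(k) = 2*k
G(s) = 2*s*(1 - 12*s*(-2 + s)) (G(s) = (1 + 6*s*(-2)*(-2 + s))*(2*s) = (1 - 12*s*(-2 + s))*(2*s) = 2*s*(1 - 12*s*(-2 + s)))
1/G(12) = 1/(2*12*(1 - 12*12*(-2 + 12))) = 1/(2*12*(1 - 12*12*10)) = 1/(2*12*(1 - 1440)) = 1/(2*12*(-1439)) = 1/(-34536) = -1/34536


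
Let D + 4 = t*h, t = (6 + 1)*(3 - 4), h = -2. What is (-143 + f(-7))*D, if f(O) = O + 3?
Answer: -1470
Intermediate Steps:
f(O) = 3 + O
t = -7 (t = 7*(-1) = -7)
D = 10 (D = -4 - 7*(-2) = -4 + 14 = 10)
(-143 + f(-7))*D = (-143 + (3 - 7))*10 = (-143 - 4)*10 = -147*10 = -1470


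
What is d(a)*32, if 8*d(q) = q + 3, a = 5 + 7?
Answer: 60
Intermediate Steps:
a = 12
d(q) = 3/8 + q/8 (d(q) = (q + 3)/8 = (3 + q)/8 = 3/8 + q/8)
d(a)*32 = (3/8 + (⅛)*12)*32 = (3/8 + 3/2)*32 = (15/8)*32 = 60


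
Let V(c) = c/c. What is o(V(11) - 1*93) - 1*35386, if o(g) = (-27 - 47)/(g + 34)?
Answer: -1026157/29 ≈ -35385.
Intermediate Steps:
V(c) = 1
o(g) = -74/(34 + g)
o(V(11) - 1*93) - 1*35386 = -74/(34 + (1 - 1*93)) - 1*35386 = -74/(34 + (1 - 93)) - 35386 = -74/(34 - 92) - 35386 = -74/(-58) - 35386 = -74*(-1/58) - 35386 = 37/29 - 35386 = -1026157/29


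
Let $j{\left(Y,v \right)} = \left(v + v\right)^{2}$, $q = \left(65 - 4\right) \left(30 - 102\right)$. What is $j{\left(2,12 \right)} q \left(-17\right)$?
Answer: $43006464$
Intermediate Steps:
$q = -4392$ ($q = 61 \left(-72\right) = -4392$)
$j{\left(Y,v \right)} = 4 v^{2}$ ($j{\left(Y,v \right)} = \left(2 v\right)^{2} = 4 v^{2}$)
$j{\left(2,12 \right)} q \left(-17\right) = 4 \cdot 12^{2} \left(-4392\right) \left(-17\right) = 4 \cdot 144 \left(-4392\right) \left(-17\right) = 576 \left(-4392\right) \left(-17\right) = \left(-2529792\right) \left(-17\right) = 43006464$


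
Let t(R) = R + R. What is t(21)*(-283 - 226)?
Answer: -21378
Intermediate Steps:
t(R) = 2*R
t(21)*(-283 - 226) = (2*21)*(-283 - 226) = 42*(-509) = -21378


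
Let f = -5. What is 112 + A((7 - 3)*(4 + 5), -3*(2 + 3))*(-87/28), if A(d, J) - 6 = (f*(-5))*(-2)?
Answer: 1741/7 ≈ 248.71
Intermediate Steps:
A(d, J) = -44 (A(d, J) = 6 - 5*(-5)*(-2) = 6 + 25*(-2) = 6 - 50 = -44)
112 + A((7 - 3)*(4 + 5), -3*(2 + 3))*(-87/28) = 112 - (-3828)/28 = 112 - 44*(-87/28) = 112 + 957/7 = 1741/7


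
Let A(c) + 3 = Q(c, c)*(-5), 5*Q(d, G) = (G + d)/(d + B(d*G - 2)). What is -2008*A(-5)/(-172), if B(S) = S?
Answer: -11044/387 ≈ -28.537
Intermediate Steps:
Q(d, G) = (G + d)/(5*(-2 + d + G*d)) (Q(d, G) = ((G + d)/(d + (d*G - 2)))/5 = ((G + d)/(d + (G*d - 2)))/5 = ((G + d)/(d + (-2 + G*d)))/5 = ((G + d)/(-2 + d + G*d))/5 = (G + d)/(5*(-2 + d + G*d)))
A(c) = -3 - 2*c/(-2 + c + c²) (A(c) = -3 + ((c + c)/(5*(-2 + c + c*c)))*(-5) = -3 + ((2*c)/(5*(-2 + c + c²)))*(-5) = -3 + (2*c/(5*(-2 + c + c²)))*(-5) = -3 - 2*c/(-2 + c + c²))
-2008*A(-5)/(-172) = -2008*(6 - 5*(-5) - 3*(-5)²)/(-2 - 5 + (-5)²)/(-172) = -2008*(6 + 25 - 3*25)/(-2 - 5 + 25)*(-1)/172 = -2008*(6 + 25 - 75)/18*(-1)/172 = -2008*(1/18)*(-44)*(-1)/172 = -(-44176)*(-1)/(9*172) = -2008*11/774 = -11044/387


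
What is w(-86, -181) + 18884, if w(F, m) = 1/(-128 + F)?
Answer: 4041175/214 ≈ 18884.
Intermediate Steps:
w(-86, -181) + 18884 = 1/(-128 - 86) + 18884 = 1/(-214) + 18884 = -1/214 + 18884 = 4041175/214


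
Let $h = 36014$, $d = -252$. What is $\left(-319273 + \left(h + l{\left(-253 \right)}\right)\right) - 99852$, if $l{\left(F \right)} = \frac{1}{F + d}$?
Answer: $- \frac{193471056}{505} \approx -3.8311 \cdot 10^{5}$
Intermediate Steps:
$l{\left(F \right)} = \frac{1}{-252 + F}$ ($l{\left(F \right)} = \frac{1}{F - 252} = \frac{1}{-252 + F}$)
$\left(-319273 + \left(h + l{\left(-253 \right)}\right)\right) - 99852 = \left(-319273 + \left(36014 + \frac{1}{-252 - 253}\right)\right) - 99852 = \left(-319273 + \left(36014 + \frac{1}{-505}\right)\right) - 99852 = \left(-319273 + \left(36014 - \frac{1}{505}\right)\right) - 99852 = \left(-319273 + \frac{18187069}{505}\right) - 99852 = - \frac{143045796}{505} - 99852 = - \frac{193471056}{505}$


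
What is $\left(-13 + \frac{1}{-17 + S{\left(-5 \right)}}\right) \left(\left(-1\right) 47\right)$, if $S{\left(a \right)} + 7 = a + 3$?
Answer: $\frac{15933}{26} \approx 612.81$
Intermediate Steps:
$S{\left(a \right)} = -4 + a$ ($S{\left(a \right)} = -7 + \left(a + 3\right) = -7 + \left(3 + a\right) = -4 + a$)
$\left(-13 + \frac{1}{-17 + S{\left(-5 \right)}}\right) \left(\left(-1\right) 47\right) = \left(-13 + \frac{1}{-17 - 9}\right) \left(\left(-1\right) 47\right) = \left(-13 + \frac{1}{-17 - 9}\right) \left(-47\right) = \left(-13 + \frac{1}{-26}\right) \left(-47\right) = \left(-13 - \frac{1}{26}\right) \left(-47\right) = \left(- \frac{339}{26}\right) \left(-47\right) = \frac{15933}{26}$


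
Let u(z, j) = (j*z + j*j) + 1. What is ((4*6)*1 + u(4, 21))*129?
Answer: 70950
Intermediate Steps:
u(z, j) = 1 + j² + j*z (u(z, j) = (j*z + j²) + 1 = (j² + j*z) + 1 = 1 + j² + j*z)
((4*6)*1 + u(4, 21))*129 = ((4*6)*1 + (1 + 21² + 21*4))*129 = (24*1 + (1 + 441 + 84))*129 = (24 + 526)*129 = 550*129 = 70950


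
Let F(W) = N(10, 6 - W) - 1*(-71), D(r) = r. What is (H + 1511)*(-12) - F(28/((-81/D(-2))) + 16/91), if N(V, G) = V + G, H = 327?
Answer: -163209661/7371 ≈ -22142.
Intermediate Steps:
N(V, G) = G + V
F(W) = 87 - W (F(W) = ((6 - W) + 10) - 1*(-71) = (16 - W) + 71 = 87 - W)
(H + 1511)*(-12) - F(28/((-81/D(-2))) + 16/91) = (327 + 1511)*(-12) - (87 - (28/((-81/(-2))) + 16/91)) = 1838*(-12) - (87 - (28/((-81*(-½))) + 16*(1/91))) = -22056 - (87 - (28/(81/2) + 16/91)) = -22056 - (87 - (28*(2/81) + 16/91)) = -22056 - (87 - (56/81 + 16/91)) = -22056 - (87 - 1*6392/7371) = -22056 - (87 - 6392/7371) = -22056 - 1*634885/7371 = -22056 - 634885/7371 = -163209661/7371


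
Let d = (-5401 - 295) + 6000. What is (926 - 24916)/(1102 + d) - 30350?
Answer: -21348045/703 ≈ -30367.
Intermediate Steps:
d = 304 (d = -5696 + 6000 = 304)
(926 - 24916)/(1102 + d) - 30350 = (926 - 24916)/(1102 + 304) - 30350 = -23990/1406 - 30350 = -23990*1/1406 - 30350 = -11995/703 - 30350 = -21348045/703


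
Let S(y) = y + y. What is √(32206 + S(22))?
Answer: 5*√1290 ≈ 179.58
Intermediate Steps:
S(y) = 2*y
√(32206 + S(22)) = √(32206 + 2*22) = √(32206 + 44) = √32250 = 5*√1290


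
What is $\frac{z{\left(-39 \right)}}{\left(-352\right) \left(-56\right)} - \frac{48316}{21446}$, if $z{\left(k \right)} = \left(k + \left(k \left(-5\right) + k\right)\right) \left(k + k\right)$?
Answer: $- \frac{287030297}{105685888} \approx -2.7159$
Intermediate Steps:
$z{\left(k \right)} = - 6 k^{2}$ ($z{\left(k \right)} = \left(k + \left(- 5 k + k\right)\right) 2 k = \left(k - 4 k\right) 2 k = - 3 k 2 k = - 6 k^{2}$)
$\frac{z{\left(-39 \right)}}{\left(-352\right) \left(-56\right)} - \frac{48316}{21446} = \frac{\left(-6\right) \left(-39\right)^{2}}{\left(-352\right) \left(-56\right)} - \frac{48316}{21446} = \frac{\left(-6\right) 1521}{19712} - \frac{24158}{10723} = \left(-9126\right) \frac{1}{19712} - \frac{24158}{10723} = - \frac{4563}{9856} - \frac{24158}{10723} = - \frac{287030297}{105685888}$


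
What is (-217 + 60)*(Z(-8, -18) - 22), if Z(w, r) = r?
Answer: 6280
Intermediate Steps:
(-217 + 60)*(Z(-8, -18) - 22) = (-217 + 60)*(-18 - 22) = -157*(-40) = 6280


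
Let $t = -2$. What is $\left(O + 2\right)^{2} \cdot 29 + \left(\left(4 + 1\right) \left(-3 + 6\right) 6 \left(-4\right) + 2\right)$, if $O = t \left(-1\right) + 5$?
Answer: $1991$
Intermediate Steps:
$O = 7$ ($O = \left(-2\right) \left(-1\right) + 5 = 2 + 5 = 7$)
$\left(O + 2\right)^{2} \cdot 29 + \left(\left(4 + 1\right) \left(-3 + 6\right) 6 \left(-4\right) + 2\right) = \left(7 + 2\right)^{2} \cdot 29 + \left(\left(4 + 1\right) \left(-3 + 6\right) 6 \left(-4\right) + 2\right) = 9^{2} \cdot 29 + \left(5 \cdot 3 \left(-24\right) + 2\right) = 81 \cdot 29 + \left(15 \left(-24\right) + 2\right) = 2349 + \left(-360 + 2\right) = 2349 - 358 = 1991$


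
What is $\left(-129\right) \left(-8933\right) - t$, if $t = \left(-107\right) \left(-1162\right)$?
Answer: $1028023$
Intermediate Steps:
$t = 124334$
$\left(-129\right) \left(-8933\right) - t = \left(-129\right) \left(-8933\right) - 124334 = 1152357 - 124334 = 1028023$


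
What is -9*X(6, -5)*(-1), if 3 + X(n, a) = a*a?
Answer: 198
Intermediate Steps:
X(n, a) = -3 + a² (X(n, a) = -3 + a*a = -3 + a²)
-9*X(6, -5)*(-1) = -9*(-3 + (-5)²)*(-1) = -9*(-3 + 25)*(-1) = -9*22*(-1) = -198*(-1) = 198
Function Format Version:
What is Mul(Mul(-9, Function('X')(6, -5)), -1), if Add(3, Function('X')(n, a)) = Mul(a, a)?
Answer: 198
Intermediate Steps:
Function('X')(n, a) = Add(-3, Pow(a, 2)) (Function('X')(n, a) = Add(-3, Mul(a, a)) = Add(-3, Pow(a, 2)))
Mul(Mul(-9, Function('X')(6, -5)), -1) = Mul(Mul(-9, Add(-3, Pow(-5, 2))), -1) = Mul(Mul(-9, Add(-3, 25)), -1) = Mul(Mul(-9, 22), -1) = Mul(-198, -1) = 198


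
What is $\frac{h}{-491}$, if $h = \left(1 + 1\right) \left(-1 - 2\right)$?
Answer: $\frac{6}{491} \approx 0.01222$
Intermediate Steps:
$h = -6$ ($h = 2 \left(-1 - 2\right) = 2 \left(-3\right) = -6$)
$\frac{h}{-491} = - \frac{6}{-491} = \left(-6\right) \left(- \frac{1}{491}\right) = \frac{6}{491}$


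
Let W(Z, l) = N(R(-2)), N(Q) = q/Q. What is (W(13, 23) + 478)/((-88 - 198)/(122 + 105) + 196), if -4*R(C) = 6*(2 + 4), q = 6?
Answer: 162532/66309 ≈ 2.4511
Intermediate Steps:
R(C) = -9 (R(C) = -3*(2 + 4)/2 = -3*6/2 = -¼*36 = -9)
N(Q) = 6/Q
W(Z, l) = -⅔ (W(Z, l) = 6/(-9) = 6*(-⅑) = -⅔)
(W(13, 23) + 478)/((-88 - 198)/(122 + 105) + 196) = (-⅔ + 478)/((-88 - 198)/(122 + 105) + 196) = 1432/(3*(-286/227 + 196)) = 1432/(3*(44206/227)) = (1432/3)*(227/44206) = 162532/66309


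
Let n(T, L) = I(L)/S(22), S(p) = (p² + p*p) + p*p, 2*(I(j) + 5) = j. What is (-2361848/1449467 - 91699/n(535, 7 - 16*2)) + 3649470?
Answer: 571126653525902/50731345 ≈ 1.1258e+7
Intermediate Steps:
I(j) = -5 + j/2
S(p) = 3*p² (S(p) = (p² + p²) + p² = 2*p² + p² = 3*p²)
n(T, L) = -5/1452 + L/2904 (n(T, L) = (-5 + L/2)/((3*22²)) = (-5 + L/2)/((3*484)) = (-5 + L/2)/1452 = (-5 + L/2)*(1/1452) = -5/1452 + L/2904)
(-2361848/1449467 - 91699/n(535, 7 - 16*2)) + 3649470 = (-2361848/1449467 - 91699/(-5/1452 + (7 - 16*2)/2904)) + 3649470 = (-2361848*1/1449467 - 91699/(-5/1452 + (7 - 32)/2904)) + 3649470 = (-2361848/1449467 - 91699/(-5/1452 + (1/2904)*(-25))) + 3649470 = (-2361848/1449467 - 91699/(-5/1452 - 25/2904)) + 3649470 = (-2361848/1449467 - 91699/(-35/2904)) + 3649470 = (-2361848/1449467 - 91699*(-2904/35)) + 3649470 = (-2361848/1449467 + 266293896/35) + 3649470 = 385984131888752/50731345 + 3649470 = 571126653525902/50731345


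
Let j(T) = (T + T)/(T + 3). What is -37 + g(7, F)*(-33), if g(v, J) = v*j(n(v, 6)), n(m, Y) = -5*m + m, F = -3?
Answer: -13861/25 ≈ -554.44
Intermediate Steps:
n(m, Y) = -4*m
j(T) = 2*T/(3 + T) (j(T) = (2*T)/(3 + T) = 2*T/(3 + T))
g(v, J) = -8*v**2/(3 - 4*v) (g(v, J) = v*(2*(-4*v)/(3 - 4*v)) = v*(-8*v/(3 - 4*v)) = -8*v**2/(3 - 4*v))
-37 + g(7, F)*(-33) = -37 + (8*7**2/(-3 + 4*7))*(-33) = -37 + (8*49/(-3 + 28))*(-33) = -37 + (8*49/25)*(-33) = -37 + (8*49*(1/25))*(-33) = -37 + (392/25)*(-33) = -37 - 12936/25 = -13861/25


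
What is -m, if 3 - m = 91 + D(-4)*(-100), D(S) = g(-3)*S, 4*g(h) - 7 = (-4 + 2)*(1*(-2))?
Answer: 1188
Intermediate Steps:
g(h) = 11/4 (g(h) = 7/4 + ((-4 + 2)*(1*(-2)))/4 = 7/4 + (-2*(-2))/4 = 7/4 + (1/4)*4 = 7/4 + 1 = 11/4)
D(S) = 11*S/4
m = -1188 (m = 3 - (91 + ((11/4)*(-4))*(-100)) = 3 - (91 - 11*(-100)) = 3 - (91 + 1100) = 3 - 1*1191 = 3 - 1191 = -1188)
-m = -1*(-1188) = 1188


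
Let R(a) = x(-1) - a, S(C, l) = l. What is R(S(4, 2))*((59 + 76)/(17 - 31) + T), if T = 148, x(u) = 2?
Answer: 0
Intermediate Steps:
R(a) = 2 - a
R(S(4, 2))*((59 + 76)/(17 - 31) + T) = (2 - 1*2)*((59 + 76)/(17 - 31) + 148) = (2 - 2)*(135/(-14) + 148) = 0*(135*(-1/14) + 148) = 0*(-135/14 + 148) = 0*(1937/14) = 0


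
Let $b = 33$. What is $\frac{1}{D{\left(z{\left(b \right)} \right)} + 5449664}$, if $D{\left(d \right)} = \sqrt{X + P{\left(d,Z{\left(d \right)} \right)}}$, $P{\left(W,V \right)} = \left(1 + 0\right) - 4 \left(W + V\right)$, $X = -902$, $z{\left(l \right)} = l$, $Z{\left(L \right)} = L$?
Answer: $\frac{5449664}{29698837714061} - \frac{i \sqrt{1165}}{29698837714061} \approx 1.835 \cdot 10^{-7} - 1.1493 \cdot 10^{-12} i$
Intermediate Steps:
$P{\left(W,V \right)} = 1 - 4 V - 4 W$ ($P{\left(W,V \right)} = 1 - 4 \left(V + W\right) = 1 - \left(4 V + 4 W\right) = 1 - 4 V - 4 W$)
$D{\left(d \right)} = \sqrt{-901 - 8 d}$ ($D{\left(d \right)} = \sqrt{-902 - \left(-1 + 8 d\right)} = \sqrt{-901 - 8 d}$)
$\frac{1}{D{\left(z{\left(b \right)} \right)} + 5449664} = \frac{1}{\sqrt{-901 - 264} + 5449664} = \frac{1}{\sqrt{-1165} + 5449664} = \frac{1}{i \sqrt{1165} + 5449664} = \frac{1}{5449664 + i \sqrt{1165}}$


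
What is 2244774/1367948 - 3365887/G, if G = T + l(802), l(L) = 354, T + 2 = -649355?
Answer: 3030611725099/443901177922 ≈ 6.8272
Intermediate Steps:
T = -649357 (T = -2 - 649355 = -649357)
G = -649003 (G = -649357 + 354 = -649003)
2244774/1367948 - 3365887/G = 2244774/1367948 - 3365887/(-649003) = 2244774*(1/1367948) - 3365887*(-1/649003) = 1122387/683974 + 3365887/649003 = 3030611725099/443901177922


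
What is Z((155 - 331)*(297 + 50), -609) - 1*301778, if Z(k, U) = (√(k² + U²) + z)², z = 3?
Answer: 3729858296 + 6*√3730160065 ≈ 3.7302e+9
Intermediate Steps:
Z(k, U) = (3 + √(U² + k²))² (Z(k, U) = (√(k² + U²) + 3)² = (√(U² + k²) + 3)² = (3 + √(U² + k²))²)
Z((155 - 331)*(297 + 50), -609) - 1*301778 = (3 + √((-609)² + ((155 - 331)*(297 + 50))²))² - 1*301778 = (3 + √(370881 + (-176*347)²))² - 301778 = (3 + √(370881 + (-61072)²))² - 301778 = (3 + √(370881 + 3729789184))² - 301778 = (3 + √3730160065)² - 301778 = -301778 + (3 + √3730160065)²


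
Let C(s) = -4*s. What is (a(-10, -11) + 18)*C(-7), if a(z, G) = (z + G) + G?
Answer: -392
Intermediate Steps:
a(z, G) = z + 2*G (a(z, G) = (G + z) + G = z + 2*G)
(a(-10, -11) + 18)*C(-7) = ((-10 + 2*(-11)) + 18)*(-4*(-7)) = ((-10 - 22) + 18)*28 = (-32 + 18)*28 = -14*28 = -392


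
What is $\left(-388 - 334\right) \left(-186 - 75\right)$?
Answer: $188442$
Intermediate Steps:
$\left(-388 - 334\right) \left(-186 - 75\right) = \left(-722\right) \left(-261\right) = 188442$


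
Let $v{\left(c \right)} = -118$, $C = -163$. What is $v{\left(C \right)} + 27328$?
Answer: $27210$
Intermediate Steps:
$v{\left(C \right)} + 27328 = -118 + 27328 = 27210$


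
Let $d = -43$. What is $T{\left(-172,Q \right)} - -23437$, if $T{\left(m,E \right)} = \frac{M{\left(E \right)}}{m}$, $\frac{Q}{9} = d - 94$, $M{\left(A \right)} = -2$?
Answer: $\frac{2015583}{86} \approx 23437.0$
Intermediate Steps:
$Q = -1233$ ($Q = 9 \left(-43 - 94\right) = 9 \left(-137\right) = -1233$)
$T{\left(m,E \right)} = - \frac{2}{m}$
$T{\left(-172,Q \right)} - -23437 = - \frac{2}{-172} - -23437 = \left(-2\right) \left(- \frac{1}{172}\right) + 23437 = \frac{1}{86} + 23437 = \frac{2015583}{86}$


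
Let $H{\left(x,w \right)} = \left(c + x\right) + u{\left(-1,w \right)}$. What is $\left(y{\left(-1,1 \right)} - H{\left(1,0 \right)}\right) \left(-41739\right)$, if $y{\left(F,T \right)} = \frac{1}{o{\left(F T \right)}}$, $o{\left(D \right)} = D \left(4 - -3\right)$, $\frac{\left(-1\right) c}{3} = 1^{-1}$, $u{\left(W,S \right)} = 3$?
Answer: $\frac{333912}{7} \approx 47702.0$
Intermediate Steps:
$c = -3$ ($c = - \frac{3}{1} = \left(-3\right) 1 = -3$)
$o{\left(D \right)} = 7 D$ ($o{\left(D \right)} = D \left(4 + 3\right) = D 7 = 7 D$)
$y{\left(F,T \right)} = \frac{1}{7 F T}$
$H{\left(x,w \right)} = x$ ($H{\left(x,w \right)} = \left(-3 + x\right) + 3 = x$)
$\left(y{\left(-1,1 \right)} - H{\left(1,0 \right)}\right) \left(-41739\right) = \left(\frac{1}{7 \left(-1\right) 1} - 1\right) \left(-41739\right) = \left(\frac{1}{7} \left(-1\right) 1 - 1\right) \left(-41739\right) = \left(- \frac{1}{7} - 1\right) \left(-41739\right) = \left(- \frac{8}{7}\right) \left(-41739\right) = \frac{333912}{7}$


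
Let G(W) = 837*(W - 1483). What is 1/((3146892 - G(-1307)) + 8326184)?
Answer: 1/13808306 ≈ 7.2420e-8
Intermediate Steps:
G(W) = -1241271 + 837*W (G(W) = 837*(-1483 + W) = -1241271 + 837*W)
1/((3146892 - G(-1307)) + 8326184) = 1/((3146892 - (-1241271 + 837*(-1307))) + 8326184) = 1/((3146892 - (-1241271 - 1093959)) + 8326184) = 1/((3146892 - 1*(-2335230)) + 8326184) = 1/((3146892 + 2335230) + 8326184) = 1/(5482122 + 8326184) = 1/13808306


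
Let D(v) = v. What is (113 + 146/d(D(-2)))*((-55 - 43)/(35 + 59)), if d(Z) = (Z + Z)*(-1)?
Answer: -14651/94 ≈ -155.86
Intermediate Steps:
d(Z) = -2*Z (d(Z) = (2*Z)*(-1) = -2*Z)
(113 + 146/d(D(-2)))*((-55 - 43)/(35 + 59)) = (113 + 146/((-2*(-2))))*((-55 - 43)/(35 + 59)) = (113 + 146/4)*(-98/94) = (113 + 146*(¼))*(-98*1/94) = (113 + 73/2)*(-49/47) = (299/2)*(-49/47) = -14651/94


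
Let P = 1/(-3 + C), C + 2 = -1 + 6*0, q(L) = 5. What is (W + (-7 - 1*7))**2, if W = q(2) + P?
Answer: 3025/36 ≈ 84.028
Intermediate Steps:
C = -3 (C = -2 + (-1 + 6*0) = -2 + (-1 + 0) = -2 - 1 = -3)
P = -1/6 (P = 1/(-3 - 3) = 1/(-6) = -1/6 ≈ -0.16667)
W = 29/6 (W = 5 - 1/6 = 29/6 ≈ 4.8333)
(W + (-7 - 1*7))**2 = (29/6 + (-7 - 1*7))**2 = (29/6 + (-7 - 7))**2 = (29/6 - 14)**2 = (-55/6)**2 = 3025/36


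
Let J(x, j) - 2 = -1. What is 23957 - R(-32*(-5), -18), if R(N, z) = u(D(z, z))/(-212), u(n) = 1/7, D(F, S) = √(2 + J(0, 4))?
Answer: 35552189/1484 ≈ 23957.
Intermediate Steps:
J(x, j) = 1 (J(x, j) = 2 - 1 = 1)
D(F, S) = √3 (D(F, S) = √(2 + 1) = √3)
u(n) = ⅐
R(N, z) = -1/1484 (R(N, z) = (⅐)/(-212) = (⅐)*(-1/212) = -1/1484)
23957 - R(-32*(-5), -18) = 23957 - 1*(-1/1484) = 23957 + 1/1484 = 35552189/1484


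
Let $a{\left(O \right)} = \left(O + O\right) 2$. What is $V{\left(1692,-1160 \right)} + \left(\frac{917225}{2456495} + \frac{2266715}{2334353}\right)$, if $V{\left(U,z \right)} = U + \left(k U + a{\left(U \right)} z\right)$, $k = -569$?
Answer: $- \frac{10106102034309114122}{1146865294547} \approx -8.8119 \cdot 10^{6}$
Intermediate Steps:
$a{\left(O \right)} = 4 O$ ($a{\left(O \right)} = 2 O 2 = 4 O$)
$V{\left(U,z \right)} = - 568 U + 4 U z$ ($V{\left(U,z \right)} = U - \left(569 U - 4 U z\right) = U + \left(- 569 U + 4 U z\right) = - 568 U + 4 U z$)
$V{\left(1692,-1160 \right)} + \left(\frac{917225}{2456495} + \frac{2266715}{2334353}\right) = 4 \cdot 1692 \left(-142 - 1160\right) + \left(\frac{917225}{2456495} + \frac{2266715}{2334353}\right) = 4 \cdot 1692 \left(-1302\right) + \left(917225 \cdot \frac{1}{2456495} + 2266715 \cdot \frac{1}{2334353}\right) = -8811936 + \left(\frac{183445}{491299} + \frac{2266715}{2334353}\right) = -8811936 + \frac{1541860198870}{1146865294547} = - \frac{10106102034309114122}{1146865294547}$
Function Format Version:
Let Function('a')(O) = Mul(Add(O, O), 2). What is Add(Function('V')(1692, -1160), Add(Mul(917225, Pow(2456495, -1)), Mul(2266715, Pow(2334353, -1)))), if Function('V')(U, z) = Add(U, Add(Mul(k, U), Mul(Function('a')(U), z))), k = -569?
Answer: Rational(-10106102034309114122, 1146865294547) ≈ -8.8119e+6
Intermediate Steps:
Function('a')(O) = Mul(4, O) (Function('a')(O) = Mul(Mul(2, O), 2) = Mul(4, O))
Function('V')(U, z) = Add(Mul(-568, U), Mul(4, U, z)) (Function('V')(U, z) = Add(U, Add(Mul(-569, U), Mul(Mul(4, U), z))) = Add(U, Add(Mul(-569, U), Mul(4, U, z))) = Add(Mul(-568, U), Mul(4, U, z)))
Add(Function('V')(1692, -1160), Add(Mul(917225, Pow(2456495, -1)), Mul(2266715, Pow(2334353, -1)))) = Add(Mul(4, 1692, Add(-142, -1160)), Add(Mul(917225, Pow(2456495, -1)), Mul(2266715, Pow(2334353, -1)))) = Add(Mul(4, 1692, -1302), Add(Mul(917225, Rational(1, 2456495)), Mul(2266715, Rational(1, 2334353)))) = Add(-8811936, Add(Rational(183445, 491299), Rational(2266715, 2334353))) = Add(-8811936, Rational(1541860198870, 1146865294547)) = Rational(-10106102034309114122, 1146865294547)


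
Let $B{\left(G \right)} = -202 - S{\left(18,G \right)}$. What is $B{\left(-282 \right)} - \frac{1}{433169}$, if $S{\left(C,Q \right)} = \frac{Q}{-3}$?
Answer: $- \frac{128218025}{433169} \approx -296.0$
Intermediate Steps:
$S{\left(C,Q \right)} = - \frac{Q}{3}$ ($S{\left(C,Q \right)} = Q \left(- \frac{1}{3}\right) = - \frac{Q}{3}$)
$B{\left(G \right)} = -202 + \frac{G}{3}$ ($B{\left(G \right)} = -202 - - \frac{G}{3} = -202 + \frac{G}{3}$)
$B{\left(-282 \right)} - \frac{1}{433169} = \left(-202 + \frac{1}{3} \left(-282\right)\right) - \frac{1}{433169} = \left(-202 - 94\right) - \frac{1}{433169} = -296 - \frac{1}{433169} = - \frac{128218025}{433169}$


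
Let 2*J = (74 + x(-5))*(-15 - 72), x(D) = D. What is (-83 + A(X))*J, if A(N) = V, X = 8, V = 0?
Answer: 498249/2 ≈ 2.4912e+5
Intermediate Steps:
J = -6003/2 (J = ((74 - 5)*(-15 - 72))/2 = (69*(-87))/2 = (1/2)*(-6003) = -6003/2 ≈ -3001.5)
A(N) = 0
(-83 + A(X))*J = (-83 + 0)*(-6003/2) = -83*(-6003/2) = 498249/2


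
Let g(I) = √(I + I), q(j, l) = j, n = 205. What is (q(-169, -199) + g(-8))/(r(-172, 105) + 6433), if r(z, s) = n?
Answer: -169/6638 + 2*I/3319 ≈ -0.025459 + 0.00060259*I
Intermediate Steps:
g(I) = √2*√I (g(I) = √(2*I) = √2*√I)
r(z, s) = 205
(q(-169, -199) + g(-8))/(r(-172, 105) + 6433) = (-169 + √2*√(-8))/(205 + 6433) = (-169 + √2*(2*I*√2))/6638 = (-169 + 4*I)*(1/6638) = -169/6638 + 2*I/3319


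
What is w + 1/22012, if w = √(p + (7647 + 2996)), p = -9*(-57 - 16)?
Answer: 1/22012 + 10*√113 ≈ 106.30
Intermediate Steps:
p = 657 (p = -9*(-73) = 657)
w = 10*√113 (w = √(657 + (7647 + 2996)) = √(657 + 10643) = √11300 = 10*√113 ≈ 106.30)
w + 1/22012 = 10*√113 + 1/22012 = 1/22012 + 10*√113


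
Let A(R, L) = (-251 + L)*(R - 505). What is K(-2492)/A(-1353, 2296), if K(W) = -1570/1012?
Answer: 157/384520532 ≈ 4.0830e-7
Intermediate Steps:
A(R, L) = (-505 + R)*(-251 + L) (A(R, L) = (-251 + L)*(-505 + R) = (-505 + R)*(-251 + L))
K(W) = -785/506 (K(W) = -1570*1/1012 = -785/506)
K(-2492)/A(-1353, 2296) = -785/(506*(126755 - 505*2296 - 251*(-1353) + 2296*(-1353))) = -785/(506*(126755 - 1159480 + 339603 - 3106488)) = -785/506/(-3799610) = -785/506*(-1/3799610) = 157/384520532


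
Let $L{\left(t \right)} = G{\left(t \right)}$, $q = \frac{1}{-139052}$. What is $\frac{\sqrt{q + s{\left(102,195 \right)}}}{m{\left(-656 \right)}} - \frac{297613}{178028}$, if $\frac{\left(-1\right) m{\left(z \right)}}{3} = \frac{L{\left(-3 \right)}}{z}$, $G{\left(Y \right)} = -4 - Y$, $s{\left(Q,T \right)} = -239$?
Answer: $- \frac{297613}{178028} - \frac{328 i \sqrt{1155293692327}}{104289} \approx -1.6717 - 3380.5 i$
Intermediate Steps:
$q = - \frac{1}{139052} \approx -7.1916 \cdot 10^{-6}$
$L{\left(t \right)} = -4 - t$
$m{\left(z \right)} = \frac{3}{z}$ ($m{\left(z \right)} = - 3 \frac{-4 - -3}{z} = - 3 \frac{-4 + 3}{z} = - 3 \left(- \frac{1}{z}\right) = \frac{3}{z}$)
$\frac{\sqrt{q + s{\left(102,195 \right)}}}{m{\left(-656 \right)}} - \frac{297613}{178028} = \frac{\sqrt{- \frac{1}{139052} - 239}}{3 \frac{1}{-656}} - \frac{297613}{178028} = \frac{\sqrt{- \frac{33233429}{139052}}}{3 \left(- \frac{1}{656}\right)} - \frac{297613}{178028} = \frac{\frac{1}{69526} i \sqrt{1155293692327}}{- \frac{3}{656}} - \frac{297613}{178028} = \frac{i \sqrt{1155293692327}}{69526} \left(- \frac{656}{3}\right) - \frac{297613}{178028} = - \frac{328 i \sqrt{1155293692327}}{104289} - \frac{297613}{178028} = - \frac{297613}{178028} - \frac{328 i \sqrt{1155293692327}}{104289}$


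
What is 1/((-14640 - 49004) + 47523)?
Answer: -1/16121 ≈ -6.2031e-5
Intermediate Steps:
1/((-14640 - 49004) + 47523) = 1/(-63644 + 47523) = 1/(-16121) = -1/16121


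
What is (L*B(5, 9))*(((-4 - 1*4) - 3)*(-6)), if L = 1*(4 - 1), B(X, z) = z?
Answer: 1782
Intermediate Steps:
L = 3 (L = 1*3 = 3)
(L*B(5, 9))*(((-4 - 1*4) - 3)*(-6)) = (3*9)*(((-4 - 1*4) - 3)*(-6)) = 27*(((-4 - 4) - 3)*(-6)) = 27*((-8 - 3)*(-6)) = 27*(-11*(-6)) = 27*66 = 1782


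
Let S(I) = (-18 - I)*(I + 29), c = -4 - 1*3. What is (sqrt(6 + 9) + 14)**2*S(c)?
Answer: -51062 - 6776*sqrt(15) ≈ -77305.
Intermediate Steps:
c = -7 (c = -4 - 3 = -7)
S(I) = (-18 - I)*(29 + I)
(sqrt(6 + 9) + 14)**2*S(c) = (sqrt(6 + 9) + 14)**2*(-522 - 1*(-7)**2 - 47*(-7)) = (sqrt(15) + 14)**2*(-522 - 1*49 + 329) = (14 + sqrt(15))**2*(-522 - 49 + 329) = (14 + sqrt(15))**2*(-242) = -242*(14 + sqrt(15))**2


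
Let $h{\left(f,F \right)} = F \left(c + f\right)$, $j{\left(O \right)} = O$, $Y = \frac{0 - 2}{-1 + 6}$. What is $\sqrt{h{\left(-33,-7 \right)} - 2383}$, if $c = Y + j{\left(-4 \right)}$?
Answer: $\frac{i \sqrt{53030}}{5} \approx 46.057 i$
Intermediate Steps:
$Y = - \frac{2}{5} \approx -0.4$
$c = - \frac{22}{5}$ ($c = - \frac{2}{5} - 4 = - \frac{22}{5} \approx -4.4$)
$h{\left(f,F \right)} = F \left(- \frac{22}{5} + f\right)$
$\sqrt{h{\left(-33,-7 \right)} - 2383} = \sqrt{\frac{1}{5} \left(-7\right) \left(-22 + 5 \left(-33\right)\right) - 2383} = \sqrt{\frac{1}{5} \left(-7\right) \left(-22 - 165\right) - 2383} = \sqrt{\frac{1}{5} \left(-7\right) \left(-187\right) - 2383} = \sqrt{\frac{1309}{5} - 2383} = \sqrt{- \frac{10606}{5}} = \frac{i \sqrt{53030}}{5}$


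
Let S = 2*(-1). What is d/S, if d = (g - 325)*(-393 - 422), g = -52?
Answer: -307255/2 ≈ -1.5363e+5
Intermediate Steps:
d = 307255 (d = (-52 - 325)*(-393 - 422) = -377*(-815) = 307255)
S = -2
d/S = 307255/(-2) = 307255*(-1/2) = -307255/2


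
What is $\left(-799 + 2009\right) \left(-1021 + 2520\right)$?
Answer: $1813790$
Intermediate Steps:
$\left(-799 + 2009\right) \left(-1021 + 2520\right) = 1210 \cdot 1499 = 1813790$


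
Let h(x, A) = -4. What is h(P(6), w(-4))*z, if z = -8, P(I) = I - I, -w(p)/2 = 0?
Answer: 32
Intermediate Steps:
w(p) = 0 (w(p) = -2*0 = 0)
P(I) = 0
h(P(6), w(-4))*z = -4*(-8) = 32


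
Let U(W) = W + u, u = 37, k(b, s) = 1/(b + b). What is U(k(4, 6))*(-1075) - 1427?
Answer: -330691/8 ≈ -41336.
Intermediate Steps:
k(b, s) = 1/(2*b)
U(W) = 37 + W (U(W) = W + 37 = 37 + W)
U(k(4, 6))*(-1075) - 1427 = (37 + (½)/4)*(-1075) - 1427 = (37 + (½)*(¼))*(-1075) - 1427 = (37 + ⅛)*(-1075) - 1427 = (297/8)*(-1075) - 1427 = -319275/8 - 1427 = -330691/8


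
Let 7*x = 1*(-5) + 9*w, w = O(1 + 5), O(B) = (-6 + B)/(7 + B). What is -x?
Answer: 5/7 ≈ 0.71429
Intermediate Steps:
O(B) = (-6 + B)/(7 + B)
w = 0 (w = (-6 + (1 + 5))/(7 + (1 + 5)) = (-6 + 6)/(7 + 6) = 0/13 = (1/13)*0 = 0)
x = -5/7 (x = (1*(-5) + 9*0)/7 = (-5 + 0)/7 = (⅐)*(-5) = -5/7 ≈ -0.71429)
-x = -1*(-5/7) = 5/7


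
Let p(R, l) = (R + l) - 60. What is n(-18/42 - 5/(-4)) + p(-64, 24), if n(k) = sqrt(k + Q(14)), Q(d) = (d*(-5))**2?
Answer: -100 + 3*sqrt(106729)/14 ≈ -29.994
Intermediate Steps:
p(R, l) = -60 + R + l
Q(d) = 25*d**2 (Q(d) = (-5*d)**2 = 25*d**2)
n(k) = sqrt(4900 + k) (n(k) = sqrt(k + 25*14**2) = sqrt(k + 25*196) = sqrt(k + 4900) = sqrt(4900 + k))
n(-18/42 - 5/(-4)) + p(-64, 24) = sqrt(4900 + (-18/42 - 5/(-4))) + (-60 - 64 + 24) = sqrt(4900 + (-18*1/42 - 5*(-1/4))) - 100 = sqrt(4900 + (-3/7 + 5/4)) - 100 = sqrt(4900 + 23/28) - 100 = sqrt(137223/28) - 100 = 3*sqrt(106729)/14 - 100 = -100 + 3*sqrt(106729)/14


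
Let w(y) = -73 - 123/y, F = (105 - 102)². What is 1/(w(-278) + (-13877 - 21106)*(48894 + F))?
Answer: -278/475595094593 ≈ -5.8453e-10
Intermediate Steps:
F = 9 (F = 3² = 9)
w(y) = -73 - 123/y
1/(w(-278) + (-13877 - 21106)*(48894 + F)) = 1/((-73 - 123/(-278)) + (-13877 - 21106)*(48894 + 9)) = 1/((-73 - 123*(-1/278)) - 34983*48903) = 1/((-73 + 123/278) - 1710773649) = 1/(-20171/278 - 1710773649) = 1/(-475595094593/278) = -278/475595094593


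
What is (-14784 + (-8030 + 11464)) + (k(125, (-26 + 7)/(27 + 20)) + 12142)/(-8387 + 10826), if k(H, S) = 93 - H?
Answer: -27670540/2439 ≈ -11345.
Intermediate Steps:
(-14784 + (-8030 + 11464)) + (k(125, (-26 + 7)/(27 + 20)) + 12142)/(-8387 + 10826) = (-14784 + (-8030 + 11464)) + ((93 - 1*125) + 12142)/(-8387 + 10826) = (-14784 + 3434) + ((93 - 125) + 12142)/2439 = -11350 + (-32 + 12142)*(1/2439) = -11350 + 12110*(1/2439) = -11350 + 12110/2439 = -27670540/2439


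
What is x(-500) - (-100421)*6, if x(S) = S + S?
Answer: 601526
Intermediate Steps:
x(S) = 2*S
x(-500) - (-100421)*6 = 2*(-500) - (-100421)*6 = -1000 - 1*(-602526) = -1000 + 602526 = 601526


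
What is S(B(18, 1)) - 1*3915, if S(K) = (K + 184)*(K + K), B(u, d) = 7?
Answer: -1241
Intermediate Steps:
S(K) = 2*K*(184 + K) (S(K) = (184 + K)*(2*K) = 2*K*(184 + K))
S(B(18, 1)) - 1*3915 = 2*7*(184 + 7) - 1*3915 = 2*7*191 - 3915 = 2674 - 3915 = -1241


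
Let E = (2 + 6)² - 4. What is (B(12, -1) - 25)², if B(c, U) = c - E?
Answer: 5329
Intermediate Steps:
E = 60 (E = 8² - 4 = 64 - 4 = 60)
B(c, U) = -60 + c (B(c, U) = c - 1*60 = c - 60 = -60 + c)
(B(12, -1) - 25)² = ((-60 + 12) - 25)² = (-48 - 25)² = (-73)² = 5329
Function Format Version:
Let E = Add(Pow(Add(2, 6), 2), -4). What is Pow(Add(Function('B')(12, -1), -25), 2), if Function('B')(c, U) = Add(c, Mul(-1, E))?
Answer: 5329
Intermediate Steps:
E = 60 (E = Add(Pow(8, 2), -4) = Add(64, -4) = 60)
Function('B')(c, U) = Add(-60, c) (Function('B')(c, U) = Add(c, Mul(-1, 60)) = Add(c, -60) = Add(-60, c))
Pow(Add(Function('B')(12, -1), -25), 2) = Pow(Add(Add(-60, 12), -25), 2) = Pow(Add(-48, -25), 2) = Pow(-73, 2) = 5329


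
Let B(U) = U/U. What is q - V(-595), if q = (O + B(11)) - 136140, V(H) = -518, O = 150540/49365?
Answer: -446318675/3291 ≈ -1.3562e+5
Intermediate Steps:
O = 10036/3291 (O = 150540*(1/49365) = 10036/3291 ≈ 3.0495)
B(U) = 1
q = -448023413/3291 (q = (10036/3291 + 1) - 136140 = 13327/3291 - 136140 = -448023413/3291 ≈ -1.3614e+5)
q - V(-595) = -448023413/3291 - 1*(-518) = -448023413/3291 + 518 = -446318675/3291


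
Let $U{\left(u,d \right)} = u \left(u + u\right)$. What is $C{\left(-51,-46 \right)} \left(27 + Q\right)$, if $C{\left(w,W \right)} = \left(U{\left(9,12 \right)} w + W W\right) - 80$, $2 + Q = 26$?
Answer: $-317526$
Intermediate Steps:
$Q = 24$ ($Q = -2 + 26 = 24$)
$U{\left(u,d \right)} = 2 u^{2}$ ($U{\left(u,d \right)} = u 2 u = 2 u^{2}$)
$C{\left(w,W \right)} = -80 + W^{2} + 162 w$ ($C{\left(w,W \right)} = \left(2 \cdot 9^{2} w + W W\right) - 80 = \left(2 \cdot 81 w + W^{2}\right) - 80 = \left(162 w + W^{2}\right) - 80 = \left(W^{2} + 162 w\right) - 80 = -80 + W^{2} + 162 w$)
$C{\left(-51,-46 \right)} \left(27 + Q\right) = \left(-80 + \left(-46\right)^{2} + 162 \left(-51\right)\right) \left(27 + 24\right) = \left(-80 + 2116 - 8262\right) 51 = \left(-6226\right) 51 = -317526$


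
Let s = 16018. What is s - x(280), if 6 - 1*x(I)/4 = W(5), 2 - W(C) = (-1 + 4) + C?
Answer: 15970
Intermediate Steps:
W(C) = -1 - C (W(C) = 2 - ((-1 + 4) + C) = 2 - (3 + C) = 2 + (-3 - C) = -1 - C)
x(I) = 48 (x(I) = 24 - 4*(-1 - 1*5) = 24 - 4*(-1 - 5) = 24 - 4*(-6) = 24 + 24 = 48)
s - x(280) = 16018 - 1*48 = 16018 - 48 = 15970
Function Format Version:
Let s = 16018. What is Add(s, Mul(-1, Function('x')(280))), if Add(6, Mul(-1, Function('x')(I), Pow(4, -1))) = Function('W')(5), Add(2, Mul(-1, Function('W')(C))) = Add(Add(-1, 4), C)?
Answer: 15970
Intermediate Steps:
Function('W')(C) = Add(-1, Mul(-1, C)) (Function('W')(C) = Add(2, Mul(-1, Add(Add(-1, 4), C))) = Add(2, Mul(-1, Add(3, C))) = Add(2, Add(-3, Mul(-1, C))) = Add(-1, Mul(-1, C)))
Function('x')(I) = 48 (Function('x')(I) = Add(24, Mul(-4, Add(-1, Mul(-1, 5)))) = Add(24, Mul(-4, Add(-1, -5))) = Add(24, Mul(-4, -6)) = Add(24, 24) = 48)
Add(s, Mul(-1, Function('x')(280))) = Add(16018, Mul(-1, 48)) = Add(16018, -48) = 15970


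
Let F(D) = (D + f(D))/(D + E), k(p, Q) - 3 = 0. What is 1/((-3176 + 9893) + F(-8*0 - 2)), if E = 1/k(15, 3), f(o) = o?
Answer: 5/33597 ≈ 0.00014882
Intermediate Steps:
k(p, Q) = 3 (k(p, Q) = 3 + 0 = 3)
E = ⅓ (E = 1/3 = ⅓ ≈ 0.33333)
F(D) = 2*D/(⅓ + D) (F(D) = (D + D)/(D + ⅓) = (2*D)/(⅓ + D) = 2*D/(⅓ + D))
1/((-3176 + 9893) + F(-8*0 - 2)) = 1/((-3176 + 9893) + 6*(-8*0 - 2)/(1 + 3*(-8*0 - 2))) = 1/(6717 + 6*(0 - 2)/(1 + 3*(0 - 2))) = 1/(6717 + 6*(-2)/(1 + 3*(-2))) = 1/(6717 + 6*(-2)/(1 - 6)) = 1/(6717 + 6*(-2)/(-5)) = 1/(6717 + 6*(-2)*(-⅕)) = 1/(6717 + 12/5) = 1/(33597/5) = 5/33597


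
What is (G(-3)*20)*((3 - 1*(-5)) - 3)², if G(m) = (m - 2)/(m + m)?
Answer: 1250/3 ≈ 416.67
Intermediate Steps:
G(m) = (-2 + m)/(2*m) (G(m) = (-2 + m)/((2*m)) = (-2 + m)*(1/(2*m)) = (-2 + m)/(2*m))
(G(-3)*20)*((3 - 1*(-5)) - 3)² = (((½)*(-2 - 3)/(-3))*20)*((3 - 1*(-5)) - 3)² = (((½)*(-⅓)*(-5))*20)*((3 + 5) - 3)² = ((⅚)*20)*(8 - 3)² = (50/3)*5² = (50/3)*25 = 1250/3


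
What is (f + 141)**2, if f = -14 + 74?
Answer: 40401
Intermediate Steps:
f = 60
(f + 141)**2 = (60 + 141)**2 = 201**2 = 40401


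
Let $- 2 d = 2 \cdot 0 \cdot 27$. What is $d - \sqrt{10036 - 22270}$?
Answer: $- i \sqrt{12234} \approx - 110.61 i$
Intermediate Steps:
$d = 0$ ($d = - \frac{2 \cdot 0 \cdot 27}{2} = - \frac{0 \cdot 27}{2} = \left(- \frac{1}{2}\right) 0 = 0$)
$d - \sqrt{10036 - 22270} = 0 - \sqrt{10036 - 22270} = 0 - \sqrt{-12234} = 0 - i \sqrt{12234} = - i \sqrt{12234}$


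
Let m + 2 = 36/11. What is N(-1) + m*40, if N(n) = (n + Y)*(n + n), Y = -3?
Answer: 648/11 ≈ 58.909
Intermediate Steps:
N(n) = 2*n*(-3 + n) (N(n) = (n - 3)*(n + n) = (-3 + n)*(2*n) = 2*n*(-3 + n))
m = 14/11 (m = -2 + 36/11 = 14/11 ≈ 1.2727)
N(-1) + m*40 = 2*(-1)*(-3 - 1) + (14/11)*40 = 2*(-1)*(-4) + 560/11 = 8 + 560/11 = 648/11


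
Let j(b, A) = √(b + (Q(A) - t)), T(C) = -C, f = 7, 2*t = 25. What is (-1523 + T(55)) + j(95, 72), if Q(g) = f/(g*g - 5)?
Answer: -1578 + √8851418542/10358 ≈ -1568.9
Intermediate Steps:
t = 25/2 (t = (½)*25 = 25/2 ≈ 12.500)
Q(g) = 7/(-5 + g²) (Q(g) = 7/(g*g - 5) = 7/(g² - 5) = 7/(-5 + g²))
j(b, A) = √(-25/2 + b + 7/(-5 + A²)) (j(b, A) = √(b + (7/(-5 + A²) - 1*25/2)) = √(b + (7/(-5 + A²) - 25/2)) = √(b + (-25/2 + 7/(-5 + A²))) = √(-25/2 + b + 7/(-5 + A²)))
(-1523 + T(55)) + j(95, 72) = (-1523 - 1*55) + √(-50 + 4*95 + 28/(-5 + 72²))/2 = (-1523 - 55) + √(-50 + 380 + 28/(-5 + 5184))/2 = -1578 + √(-50 + 380 + 28/5179)/2 = -1578 + √(1709098/5179)/2 = -1578 + (√8851418542/5179)/2 = -1578 + √8851418542/10358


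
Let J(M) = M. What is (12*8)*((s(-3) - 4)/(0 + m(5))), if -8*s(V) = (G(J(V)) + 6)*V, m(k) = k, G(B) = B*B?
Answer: 156/5 ≈ 31.200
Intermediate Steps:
G(B) = B²
s(V) = -V*(6 + V²)/8 (s(V) = -(V² + 6)*V/8 = -(6 + V²)*V/8 = -V*(6 + V²)/8)
(12*8)*((s(-3) - 4)/(0 + m(5))) = (12*8)*((-⅛*(-3)*(6 + (-3)²) - 4)/(0 + 5)) = 96*((-⅛*(-3)*(6 + 9) - 4)/5) = 96*((-⅛*(-3)*15 - 4)*(⅕)) = 96*((45/8 - 4)*(⅕)) = 96*((13/8)*(⅕)) = 96*(13/40) = 156/5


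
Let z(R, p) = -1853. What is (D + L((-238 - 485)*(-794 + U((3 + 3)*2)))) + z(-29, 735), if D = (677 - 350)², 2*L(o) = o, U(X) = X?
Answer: 387769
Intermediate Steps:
L(o) = o/2
D = 106929 (D = 327² = 106929)
(D + L((-238 - 485)*(-794 + U((3 + 3)*2)))) + z(-29, 735) = (106929 + ((-238 - 485)*(-794 + (3 + 3)*2))/2) - 1853 = (106929 + (-723*(-794 + 6*2))/2) - 1853 = (106929 + (-723*(-794 + 12))/2) - 1853 = (106929 + (-723*(-782))/2) - 1853 = (106929 + (½)*565386) - 1853 = (106929 + 282693) - 1853 = 389622 - 1853 = 387769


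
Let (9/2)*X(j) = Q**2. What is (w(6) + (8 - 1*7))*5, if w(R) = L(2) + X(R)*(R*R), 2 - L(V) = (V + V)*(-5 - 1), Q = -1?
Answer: 175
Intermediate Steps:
L(V) = 2 + 12*V (L(V) = 2 - (V + V)*(-5 - 1) = 2 - 2*V*(-6) = 2 - (-12)*V = 2 + 12*V)
X(j) = 2/9 (X(j) = (2/9)*(-1)**2 = (2/9)*1 = 2/9)
w(R) = 26 + 2*R**2/9 (w(R) = (2 + 12*2) + 2*(R*R)/9 = (2 + 24) + 2*R**2/9 = 26 + 2*R**2/9)
(w(6) + (8 - 1*7))*5 = ((26 + (2/9)*6**2) + (8 - 1*7))*5 = ((26 + (2/9)*36) + (8 - 7))*5 = ((26 + 8) + 1)*5 = (34 + 1)*5 = 35*5 = 175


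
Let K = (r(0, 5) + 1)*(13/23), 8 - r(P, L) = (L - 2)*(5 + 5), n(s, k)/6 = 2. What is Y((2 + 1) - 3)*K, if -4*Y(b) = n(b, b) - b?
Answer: 819/23 ≈ 35.609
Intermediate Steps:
n(s, k) = 12 (n(s, k) = 6*2 = 12)
r(P, L) = 28 - 10*L (r(P, L) = 8 - (L - 2)*(5 + 5) = 8 - (-2 + L)*10 = 8 - (-20 + 10*L) = 8 + (20 - 10*L) = 28 - 10*L)
Y(b) = -3 + b/4 (Y(b) = -(12 - b)/4 = -3 + b/4)
K = -273/23 (K = ((28 - 10*5) + 1)*(13/23) = ((28 - 50) + 1)*(13*(1/23)) = (-22 + 1)*(13/23) = -21*13/23 = -273/23 ≈ -11.870)
Y((2 + 1) - 3)*K = (-3 + ((2 + 1) - 3)/4)*(-273/23) = (-3 + (3 - 3)/4)*(-273/23) = (-3 + (¼)*0)*(-273/23) = (-3 + 0)*(-273/23) = -3*(-273/23) = 819/23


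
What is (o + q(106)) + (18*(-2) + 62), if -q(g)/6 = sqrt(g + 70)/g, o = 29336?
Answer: 29362 - 12*sqrt(11)/53 ≈ 29361.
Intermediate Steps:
q(g) = -6*sqrt(70 + g)/g (q(g) = -6*sqrt(g + 70)/g = -6*sqrt(70 + g)/g)
(o + q(106)) + (18*(-2) + 62) = (29336 - 6*sqrt(70 + 106)/106) + (18*(-2) + 62) = (29336 - 6*1/106*sqrt(176)) + (-36 + 62) = (29336 - 6*1/106*4*sqrt(11)) + 26 = (29336 - 12*sqrt(11)/53) + 26 = 29362 - 12*sqrt(11)/53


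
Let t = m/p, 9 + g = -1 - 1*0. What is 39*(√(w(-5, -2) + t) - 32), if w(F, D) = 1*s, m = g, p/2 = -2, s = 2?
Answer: -1248 + 117*√2/2 ≈ -1165.3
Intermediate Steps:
p = -4 (p = 2*(-2) = -4)
g = -10 (g = -9 + (-1 - 1*0) = -9 + (-1 + 0) = -9 - 1 = -10)
m = -10
w(F, D) = 2 (w(F, D) = 1*2 = 2)
t = 5/2 (t = -10/(-4) = -10*(-¼) = 5/2 ≈ 2.5000)
39*(√(w(-5, -2) + t) - 32) = 39*(√(2 + 5/2) - 32) = 39*(√(9/2) - 32) = 39*(3*√2/2 - 32) = 39*(-32 + 3*√2/2) = -1248 + 117*√2/2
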